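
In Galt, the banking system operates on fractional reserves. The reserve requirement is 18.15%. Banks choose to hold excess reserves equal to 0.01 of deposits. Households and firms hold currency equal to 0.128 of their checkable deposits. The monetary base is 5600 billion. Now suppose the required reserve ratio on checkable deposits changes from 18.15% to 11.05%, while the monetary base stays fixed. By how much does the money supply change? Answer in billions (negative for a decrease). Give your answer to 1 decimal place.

5648.8 billion

Initially m₁ = (1 + 0.128) / (0.1815 + 0.01 + 0.128) ≈ 3.530516, so M₁ = 3.530516 × 5600 = 19770.8896 billion.
After the change m₂ = (1 + 0.128) / (0.1105 + 0.01 + 0.128) ≈ 4.539235, so M₂ = 4.539235 × 5600 = 25419.716 billion.
ΔM = M₂ − M₁ = 25419.716 − 19770.8896 = 5648.8264 billion.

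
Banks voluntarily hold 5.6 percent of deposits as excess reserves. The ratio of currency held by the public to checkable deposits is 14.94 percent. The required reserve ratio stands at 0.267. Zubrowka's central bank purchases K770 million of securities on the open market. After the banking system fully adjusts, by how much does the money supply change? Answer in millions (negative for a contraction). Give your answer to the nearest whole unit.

K1873 million

The money multiplier is m = (1 + c) / (rr + e + c) = (1 + 0.1494) / (0.267 + 0.056 + 0.1494) ≈ 2.4331.
The purchase adds 770 million of base, so ΔM = m × ΔMB = 2.4331 × (+770) = 1873.487 million.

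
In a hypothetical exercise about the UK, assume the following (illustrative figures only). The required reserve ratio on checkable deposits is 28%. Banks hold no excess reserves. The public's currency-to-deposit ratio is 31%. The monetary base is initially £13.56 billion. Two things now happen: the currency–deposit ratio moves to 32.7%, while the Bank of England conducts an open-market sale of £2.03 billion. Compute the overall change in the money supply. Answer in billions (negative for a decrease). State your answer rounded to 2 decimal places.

-4.90 billion

Before: m₁ = (1 + 0.31) / (0.28 + 0.31) ≈ 2.22034, MB₁ = 13.56, so M₁ = 2.22034 × 13.56 ≈ 30.1078 billion.
After: m₂ = (1 + 0.327) / (0.28 + 0.327) ≈ 2.18616, MB₂ = 13.56 − 2.03 = 11.53, so M₂ = 2.18616 × 11.53 ≈ 25.2064 billion.
ΔM = M₂ − M₁ = 25.2064 − 30.1078 = -4.9014 billion.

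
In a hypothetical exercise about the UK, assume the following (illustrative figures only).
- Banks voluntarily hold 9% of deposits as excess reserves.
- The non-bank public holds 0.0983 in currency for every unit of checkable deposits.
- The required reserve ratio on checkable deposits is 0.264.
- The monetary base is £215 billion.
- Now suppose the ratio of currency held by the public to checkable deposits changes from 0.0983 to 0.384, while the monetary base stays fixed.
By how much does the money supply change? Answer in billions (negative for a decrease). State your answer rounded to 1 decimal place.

Initially m₁ = (1 + 0.0983) / (0.264 + 0.09 + 0.0983) ≈ 2.42826, so M₁ = 2.42826 × 215 = 522.0759 billion.
After the change m₂ = (1 + 0.384) / (0.264 + 0.09 + 0.384) ≈ 1.87534, so M₂ = 1.87534 × 215 = 403.1981 billion.
ΔM = M₂ − M₁ = 403.1981 − 522.0759 = -118.8778 billion.

-118.9 billion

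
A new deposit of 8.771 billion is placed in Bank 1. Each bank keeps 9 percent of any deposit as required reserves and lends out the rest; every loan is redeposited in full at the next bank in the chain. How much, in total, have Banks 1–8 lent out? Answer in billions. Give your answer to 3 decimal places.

46.980 billion

Bank i lends (1 − rr)^i of the original deposit: Bank 1 lends 8.771·0.9100 ≈ 7.9816, Bank 2 lends 8.771·0.9100² ≈ 7.2633, and so on.
Summing a geometric series: total = 8.771·[0.9100·(1 − 0.9100^8) / (1 − 0.9100)] ≈ 46.9804 billion.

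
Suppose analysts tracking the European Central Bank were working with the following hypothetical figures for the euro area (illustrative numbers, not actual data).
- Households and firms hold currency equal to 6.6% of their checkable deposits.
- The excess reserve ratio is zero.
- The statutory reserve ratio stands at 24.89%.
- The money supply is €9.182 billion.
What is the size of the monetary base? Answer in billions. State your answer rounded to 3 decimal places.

The money multiplier is m = (1 + c) / (rr + c) = (1 + 0.066) / (0.2489 + 0.066) ≈ 3.38520.
MB = M / m = 9.182 / 3.38520 ≈ 2.7124 billion.

€2.712 billion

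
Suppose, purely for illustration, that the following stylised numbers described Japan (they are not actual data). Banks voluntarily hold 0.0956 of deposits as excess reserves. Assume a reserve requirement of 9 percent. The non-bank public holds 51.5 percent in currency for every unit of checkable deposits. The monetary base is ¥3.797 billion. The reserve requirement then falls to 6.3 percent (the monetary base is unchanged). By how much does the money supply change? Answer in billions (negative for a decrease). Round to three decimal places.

¥0.329 billion

Initially m₁ = (1 + 0.515) / (0.09 + 0.0956 + 0.515) ≈ 2.16243, so M₁ = 2.16243 × 3.797 ≈ 8.2107 billion.
After the change m₂ = (1 + 0.515) / (0.063 + 0.0956 + 0.515) ≈ 2.24911, so M₂ = 2.24911 × 3.797 ≈ 8.5399 billion.
ΔM = M₂ − M₁ = 8.5399 − 8.2107 = 0.3292 billion.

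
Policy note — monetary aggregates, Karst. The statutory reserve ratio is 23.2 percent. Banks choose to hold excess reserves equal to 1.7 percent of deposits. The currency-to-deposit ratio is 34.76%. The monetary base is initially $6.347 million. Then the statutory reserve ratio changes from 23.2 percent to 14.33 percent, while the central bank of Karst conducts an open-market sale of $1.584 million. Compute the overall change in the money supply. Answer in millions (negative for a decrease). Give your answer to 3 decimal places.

Before: m₁ = (1 + 0.3476) / (0.232 + 0.017 + 0.3476) ≈ 2.25880, MB₁ = 6.347, so M₁ = 2.25880 × 6.347 ≈ 14.3366 million.
After: m₂ = (1 + 0.3476) / (0.1433 + 0.017 + 0.3476) ≈ 2.65328, MB₂ = 6.347 − 1.584 = 4.763, so M₂ = 2.65328 × 4.763 ≈ 12.6376 million.
ΔM = M₂ − M₁ = 12.6376 − 14.3366 = -1.699 million.

-1.699 million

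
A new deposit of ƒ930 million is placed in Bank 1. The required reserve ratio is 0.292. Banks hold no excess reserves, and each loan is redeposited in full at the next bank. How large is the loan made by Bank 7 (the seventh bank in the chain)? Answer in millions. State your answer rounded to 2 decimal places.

Each bank lends a fraction (1 − rr) = 0.7080 of the deposit it receives, so Bank 7 receives 930·0.7080^6 and lends 930·0.7080^7 ≈ 82.9308 million.

ƒ82.93 million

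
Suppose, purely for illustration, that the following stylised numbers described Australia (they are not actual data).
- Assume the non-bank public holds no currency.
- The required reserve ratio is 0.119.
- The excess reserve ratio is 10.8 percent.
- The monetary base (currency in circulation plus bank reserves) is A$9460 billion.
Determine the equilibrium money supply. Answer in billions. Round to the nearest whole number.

A$41674 billion

The money multiplier is m = 1 / (rr + e) = 1 / (0.119 + 0.108) ≈ 4.40529.
So M = m × MB = 4.40529 × 9460 = 41674.0434 billion.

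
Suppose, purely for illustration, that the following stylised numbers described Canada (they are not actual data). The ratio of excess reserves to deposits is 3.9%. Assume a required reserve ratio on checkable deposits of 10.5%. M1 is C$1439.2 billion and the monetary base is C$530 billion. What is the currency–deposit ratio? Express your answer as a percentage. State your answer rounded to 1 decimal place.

35.5%

Using m = M/MB = 1439.2/530 ≈ 2.715472. From m = (1 + c)/(c + rr + e), rearranging gives 1 + c = m·(c + rr + e), so c·(1 − m) = m·(rr + e) − 1.
Hence c = [m·(rr + e) − 1]/(1 − m) = [2.715472 × (0.105 + 0.039) − 1] / (1 − 2.715472) ≈ 0.354988.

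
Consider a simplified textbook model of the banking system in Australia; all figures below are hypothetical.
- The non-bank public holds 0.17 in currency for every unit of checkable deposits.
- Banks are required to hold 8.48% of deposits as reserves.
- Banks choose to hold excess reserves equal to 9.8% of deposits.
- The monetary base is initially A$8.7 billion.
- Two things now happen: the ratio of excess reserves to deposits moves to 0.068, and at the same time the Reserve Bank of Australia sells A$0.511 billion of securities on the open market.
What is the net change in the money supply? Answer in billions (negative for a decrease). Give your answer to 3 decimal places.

Before: m₁ = (1 + 0.17) / (0.0848 + 0.098 + 0.17) ≈ 3.31633, MB₁ = 8.7, so M₁ = 3.31633 × 8.7 ≈ 28.8521 billion.
After: m₂ = (1 + 0.17) / (0.0848 + 0.068 + 0.17) ≈ 3.62454, MB₂ = 8.7 − 0.511 = 8.189, so M₂ = 3.62454 × 8.189 ≈ 29.6814 billion.
ΔM = M₂ − M₁ = 29.6814 − 28.8521 = 0.8293 billion.

A$0.829 billion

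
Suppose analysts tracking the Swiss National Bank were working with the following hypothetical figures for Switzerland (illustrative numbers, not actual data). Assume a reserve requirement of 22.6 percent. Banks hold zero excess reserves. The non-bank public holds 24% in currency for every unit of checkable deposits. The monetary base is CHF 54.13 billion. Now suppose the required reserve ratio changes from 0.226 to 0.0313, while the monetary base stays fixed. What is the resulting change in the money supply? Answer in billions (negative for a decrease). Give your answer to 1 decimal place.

Initially m₁ = (1 + 0.24) / (0.226 + 0.24) ≈ 2.6609, so M₁ = 2.6609 × 54.13 ≈ 144.0345 billion.
After the change m₂ = (1 + 0.24) / (0.0313 + 0.24) ≈ 4.5706, so M₂ = 4.5706 × 54.13 ≈ 247.4066 billion.
ΔM = M₂ − M₁ = 247.4066 − 144.0345 = 103.3721 billion.

CHF 103.4 billion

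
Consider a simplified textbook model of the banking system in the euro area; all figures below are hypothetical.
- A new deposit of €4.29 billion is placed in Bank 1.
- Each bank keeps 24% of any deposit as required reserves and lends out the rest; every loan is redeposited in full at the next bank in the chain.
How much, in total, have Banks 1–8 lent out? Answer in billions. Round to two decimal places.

Bank i lends (1 − rr)^i of the original deposit: Bank 1 lends 4.29·0.7600 = 3.2604, Bank 2 lends 4.29·0.7600² ≈ 2.4779, and so on.
Summing a geometric series: total = 4.29·[0.7600·(1 − 0.7600^8) / (1 − 0.7600)] ≈ 12.0729 billion.

€12.07 billion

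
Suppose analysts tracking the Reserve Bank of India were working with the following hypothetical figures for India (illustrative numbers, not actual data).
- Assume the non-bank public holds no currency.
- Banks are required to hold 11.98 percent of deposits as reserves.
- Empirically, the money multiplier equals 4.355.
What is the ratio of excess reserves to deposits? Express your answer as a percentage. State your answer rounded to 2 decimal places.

10.98%

Using m = 4.355. Since m = (1 + c)/(c + rr + e), the denominator satisfies c + rr + e = (1 + c)/m = (1 + 0) / 4.355 ≈ 0.229621.
With c = 0 and rr = 0.1198, the ratio of excess reserves to deposits is 0.229621 − 0 − 0.1198 = 0.109821.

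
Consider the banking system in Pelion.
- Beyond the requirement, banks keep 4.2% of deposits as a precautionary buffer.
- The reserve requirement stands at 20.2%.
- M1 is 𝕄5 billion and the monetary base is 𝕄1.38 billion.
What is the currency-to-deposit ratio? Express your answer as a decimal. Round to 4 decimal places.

0.0442

Using m = M/MB = 5/1.38 ≈ 3.623188. From m = (1 + c)/(c + rr + e), rearranging gives 1 + c = m·(c + rr + e), so c·(1 − m) = m·(rr + e) − 1.
Hence c = [m·(rr + e) − 1]/(1 − m) = [3.623188 × (0.202 + 0.042) − 1] / (1 − 3.623188) ≈ 0.044199.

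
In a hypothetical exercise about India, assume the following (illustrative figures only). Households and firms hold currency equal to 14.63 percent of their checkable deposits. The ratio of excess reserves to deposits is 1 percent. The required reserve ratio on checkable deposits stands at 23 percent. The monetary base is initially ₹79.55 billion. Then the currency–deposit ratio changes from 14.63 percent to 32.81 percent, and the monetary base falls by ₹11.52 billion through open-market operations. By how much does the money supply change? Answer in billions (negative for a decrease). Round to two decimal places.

Before: m₁ = (1 + 0.1463) / (0.23 + 0.01 + 0.1463) ≈ 2.96738, MB₁ = 79.55, so M₁ = 2.96738 × 79.55 ≈ 236.0551 billion.
After: m₂ = (1 + 0.3281) / (0.23 + 0.01 + 0.3281) ≈ 2.33779, MB₂ = 79.55 − 11.52 = 68.03, so M₂ = 2.33779 × 68.03 ≈ 159.0399 billion.
ΔM = M₂ − M₁ = 159.0399 − 236.0551 = -77.0152 billion.

-77.02 billion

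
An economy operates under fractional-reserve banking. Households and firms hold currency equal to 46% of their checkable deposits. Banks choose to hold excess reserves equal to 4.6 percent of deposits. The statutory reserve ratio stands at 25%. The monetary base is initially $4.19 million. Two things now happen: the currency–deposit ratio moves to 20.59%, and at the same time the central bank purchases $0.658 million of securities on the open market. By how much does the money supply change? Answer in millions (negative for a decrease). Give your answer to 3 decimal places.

Before: m₁ = (1 + 0.46) / (0.25 + 0.046 + 0.46) ≈ 1.93122, MB₁ = 4.19, so M₁ = 1.93122 × 4.19 ≈ 8.0918 million.
After: m₂ = (1 + 0.2059) / (0.25 + 0.046 + 0.2059) ≈ 2.40267, MB₂ = 4.19 + 0.658 = 4.848, so M₂ = 2.40267 × 4.848 ≈ 11.6481 million.
ΔM = M₂ − M₁ = 11.6481 − 8.0918 = 3.5563 million.

$3.556 million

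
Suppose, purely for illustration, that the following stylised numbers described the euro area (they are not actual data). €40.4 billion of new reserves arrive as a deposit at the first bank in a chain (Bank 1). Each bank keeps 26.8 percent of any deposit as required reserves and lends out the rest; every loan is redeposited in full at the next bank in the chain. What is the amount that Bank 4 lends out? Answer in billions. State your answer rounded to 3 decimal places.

Each bank lends a fraction (1 − rr) = 0.7320 of the deposit it receives, so Bank 4 receives 40.4·0.7320^3 and lends 40.4·0.7320^4 ≈ 11.5991 billion.

€11.599 billion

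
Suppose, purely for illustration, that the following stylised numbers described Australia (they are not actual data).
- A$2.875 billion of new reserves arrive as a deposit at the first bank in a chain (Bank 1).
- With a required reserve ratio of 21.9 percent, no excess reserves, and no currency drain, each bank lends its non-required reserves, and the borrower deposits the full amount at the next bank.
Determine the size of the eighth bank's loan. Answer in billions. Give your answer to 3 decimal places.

Each bank lends a fraction (1 − rr) = 0.7810 of the deposit it receives, so Bank 8 receives 2.875·0.7810^7 and lends 2.875·0.7810^8 ≈ 0.3980 billion.

A$0.398 billion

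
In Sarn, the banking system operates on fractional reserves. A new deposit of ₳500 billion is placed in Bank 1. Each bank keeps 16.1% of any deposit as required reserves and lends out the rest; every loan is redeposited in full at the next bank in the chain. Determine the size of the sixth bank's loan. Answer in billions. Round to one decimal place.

₳174.4 billion

Each bank lends a fraction (1 − rr) = 0.8390 of the deposit it receives, so Bank 6 receives 500·0.8390^5 and lends 500·0.8390^6 ≈ 174.3981 billion.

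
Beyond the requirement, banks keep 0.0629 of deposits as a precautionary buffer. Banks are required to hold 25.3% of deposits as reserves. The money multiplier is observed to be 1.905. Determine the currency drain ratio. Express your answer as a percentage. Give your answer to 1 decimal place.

44.0%

Using m = 1.905. From m = (1 + c)/(c + rr + e), rearranging gives 1 + c = m·(c + rr + e), so c·(1 − m) = m·(rr + e) − 1.
Hence c = [m·(rr + e) − 1]/(1 − m) = [1.905 × (0.253 + 0.0629) − 1] / (1 − 1.905) ≈ 0.440012.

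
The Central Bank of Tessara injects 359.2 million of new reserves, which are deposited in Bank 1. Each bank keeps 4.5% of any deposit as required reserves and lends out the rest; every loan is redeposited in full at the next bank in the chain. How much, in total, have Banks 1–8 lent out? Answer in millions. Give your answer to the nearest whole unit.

Bank i lends (1 − rr)^i of the original deposit: Bank 1 lends 359.2·0.9550 = 343.0360, Bank 2 lends 359.2·0.9550² ≈ 327.5994, and so on.
Summing a geometric series: total = 359.2·[0.9550·(1 − 0.9550^8) / (1 − 0.9550)] ≈ 2348.8518 million.

2349 million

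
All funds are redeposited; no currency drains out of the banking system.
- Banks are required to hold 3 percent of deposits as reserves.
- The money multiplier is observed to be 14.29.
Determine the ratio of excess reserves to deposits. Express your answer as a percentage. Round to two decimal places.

4.00%

Using m = 14.29. Since m = (1 + c)/(c + rr + e), the denominator satisfies c + rr + e = (1 + c)/m = (1 + 0) / 14.29 ≈ 0.069979.
With c = 0 and rr = 0.03, the ratio of excess reserves to deposits is 0.069979 − 0 − 0.03 = 0.039979.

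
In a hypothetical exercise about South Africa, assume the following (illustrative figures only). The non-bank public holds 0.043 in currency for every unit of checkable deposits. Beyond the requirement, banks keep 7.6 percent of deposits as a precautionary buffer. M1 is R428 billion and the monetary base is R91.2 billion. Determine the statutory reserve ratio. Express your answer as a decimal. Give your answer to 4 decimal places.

0.1032

Using m = M/MB = 428/91.2 ≈ 4.692982. Since m = (1 + c)/(c + rr + e), the denominator satisfies c + rr + e = (1 + c)/m = (1 + 0.043) / 4.692982 ≈ 0.222247.
With c = 0.043 and e = 0.076, the statutory reserve ratio is 0.222247 − 0.043 − 0.076 = 0.103247.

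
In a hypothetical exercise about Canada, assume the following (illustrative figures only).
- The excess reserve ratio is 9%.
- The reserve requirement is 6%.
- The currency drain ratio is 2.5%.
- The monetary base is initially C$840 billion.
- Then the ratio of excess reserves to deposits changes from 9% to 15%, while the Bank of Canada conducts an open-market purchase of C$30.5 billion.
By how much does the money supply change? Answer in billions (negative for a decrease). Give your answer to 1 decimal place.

-1123.1 billion

Before: m₁ = (1 + 0.025) / (0.06 + 0.09 + 0.025) ≈ 5.85714, MB₁ = 840, so M₁ = 5.85714 × 840 = 4919.9976 billion.
After: m₂ = (1 + 0.025) / (0.06 + 0.15 + 0.025) ≈ 4.36170, MB₂ = 840 + 30.5 = 870.5, so M₂ = 4.36170 × 870.5 ≈ 3796.8598 billion.
ΔM = M₂ − M₁ = 3796.8598 − 4919.9976 = -1123.1378 billion.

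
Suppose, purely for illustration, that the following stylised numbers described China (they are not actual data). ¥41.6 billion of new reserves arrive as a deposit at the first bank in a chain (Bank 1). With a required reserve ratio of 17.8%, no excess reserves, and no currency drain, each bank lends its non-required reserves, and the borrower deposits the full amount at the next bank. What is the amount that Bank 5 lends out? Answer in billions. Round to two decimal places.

¥15.61 billion

Each bank lends a fraction (1 − rr) = 0.8220 of the deposit it receives, so Bank 5 receives 41.6·0.8220^4 and lends 41.6·0.8220^5 ≈ 15.6118 billion.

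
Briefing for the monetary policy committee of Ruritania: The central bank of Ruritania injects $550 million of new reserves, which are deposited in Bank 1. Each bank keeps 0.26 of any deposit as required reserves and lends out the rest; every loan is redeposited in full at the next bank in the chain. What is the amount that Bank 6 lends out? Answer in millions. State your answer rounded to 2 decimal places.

Each bank lends a fraction (1 − rr) = 0.7400 of the deposit it receives, so Bank 6 receives 550·0.7400^5 and lends 550·0.7400^6 ≈ 90.3136 million.

$90.31 million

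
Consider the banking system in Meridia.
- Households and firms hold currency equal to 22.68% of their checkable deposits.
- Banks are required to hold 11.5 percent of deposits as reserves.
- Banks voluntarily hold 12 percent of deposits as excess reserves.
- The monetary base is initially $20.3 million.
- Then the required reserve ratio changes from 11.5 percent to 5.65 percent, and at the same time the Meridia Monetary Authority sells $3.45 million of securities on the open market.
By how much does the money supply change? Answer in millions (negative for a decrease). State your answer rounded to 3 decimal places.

Before: m₁ = (1 + 0.2268) / (0.115 + 0.12 + 0.2268) ≈ 2.656561, MB₁ = 20.3, so M₁ = 2.656561 × 20.3 ≈ 53.9282 million.
After: m₂ = (1 + 0.2268) / (0.0565 + 0.12 + 0.2268) ≈ 3.041904, MB₂ = 20.3 − 3.45 = 16.85, so M₂ = 3.041904 × 16.85 ≈ 51.2561 million.
ΔM = M₂ − M₁ = 51.2561 − 53.9282 = -2.6721 million.

-2.672 million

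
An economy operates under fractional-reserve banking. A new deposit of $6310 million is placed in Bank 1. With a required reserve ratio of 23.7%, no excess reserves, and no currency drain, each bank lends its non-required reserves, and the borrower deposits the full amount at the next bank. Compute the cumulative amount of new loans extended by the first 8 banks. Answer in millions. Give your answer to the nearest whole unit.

$17981 million

Bank i lends (1 − rr)^i of the original deposit: Bank 1 lends 6310·0.7630 = 4814.5300, Bank 2 lends 6310·0.7630² ≈ 3673.4864, and so on.
Summing a geometric series: total = 6310·[0.7630·(1 − 0.7630^8) / (1 − 0.7630)] ≈ 17981.0045 million.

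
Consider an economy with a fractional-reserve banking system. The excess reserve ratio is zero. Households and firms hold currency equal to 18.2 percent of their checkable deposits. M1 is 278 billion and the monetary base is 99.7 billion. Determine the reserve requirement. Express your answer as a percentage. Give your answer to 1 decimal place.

Using m = M/MB = 278/99.7 ≈ 2.788365. Since m = (1 + c)/(c + rr + e), the denominator satisfies c + rr + e = (1 + c)/m = (1 + 0.182) / 2.788365 ≈ 0.423904.
With c = 0.182 and e = 0, the reserve requirement is 0.423904 − 0.182 − 0 = 0.241904.

24.2%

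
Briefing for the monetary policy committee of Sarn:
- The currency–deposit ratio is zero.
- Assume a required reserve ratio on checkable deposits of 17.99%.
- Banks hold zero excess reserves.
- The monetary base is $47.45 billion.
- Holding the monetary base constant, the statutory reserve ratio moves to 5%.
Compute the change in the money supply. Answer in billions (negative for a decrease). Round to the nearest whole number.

$685 billion

Initially m₁ = 1 / (0.1799) ≈ 5.5586, so M₁ = 5.5586 × 47.45 ≈ 263.7556 billion.
After the change m₂ = 1 / (0.05) = 20, so M₂ = 20 × 47.45 = 949 billion.
ΔM = M₂ − M₁ = 949 − 263.7556 = 685.2444 billion.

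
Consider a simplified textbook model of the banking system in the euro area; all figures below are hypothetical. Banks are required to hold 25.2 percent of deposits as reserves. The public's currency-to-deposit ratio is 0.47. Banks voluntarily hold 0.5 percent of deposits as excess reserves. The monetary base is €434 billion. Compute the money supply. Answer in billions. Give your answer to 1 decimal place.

€877.6 billion

The money multiplier is m = (1 + c) / (rr + e + c) = (1 + 0.47) / (0.252 + 0.005 + 0.47) ≈ 2.02201.
So M = m × MB = 2.02201 × 434 ≈ 877.5523 billion.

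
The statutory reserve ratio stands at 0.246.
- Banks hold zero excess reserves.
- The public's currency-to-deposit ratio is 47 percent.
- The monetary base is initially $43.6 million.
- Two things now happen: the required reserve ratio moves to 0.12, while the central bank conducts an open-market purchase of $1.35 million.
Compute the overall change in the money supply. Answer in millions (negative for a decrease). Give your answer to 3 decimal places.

$22.480 million

Before: m₁ = (1 + 0.47) / (0.246 + 0.47) ≈ 2.053073, MB₁ = 43.6, so M₁ = 2.053073 × 43.6 ≈ 89.514 million.
After: m₂ = (1 + 0.47) / (0.12 + 0.47) ≈ 2.491525, MB₂ = 43.6 + 1.35 = 44.95, so M₂ = 2.491525 × 44.95 ≈ 111.994 million.
ΔM = M₂ − M₁ = 111.994 − 89.514 = 22.48 million.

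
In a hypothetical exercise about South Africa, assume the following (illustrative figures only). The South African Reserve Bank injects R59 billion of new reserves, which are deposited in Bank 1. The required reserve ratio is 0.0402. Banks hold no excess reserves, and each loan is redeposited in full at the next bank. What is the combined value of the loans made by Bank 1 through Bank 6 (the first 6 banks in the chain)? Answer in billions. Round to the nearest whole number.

Bank i lends (1 − rr)^i of the original deposit: Bank 1 lends 59·0.9598 = 56.6282, Bank 2 lends 59·0.9598² ≈ 54.3517, and so on.
Summing a geometric series: total = 59·[0.9598·(1 − 0.9598^6) / (1 − 0.9598)] ≈ 307.3984 billion.

R307 billion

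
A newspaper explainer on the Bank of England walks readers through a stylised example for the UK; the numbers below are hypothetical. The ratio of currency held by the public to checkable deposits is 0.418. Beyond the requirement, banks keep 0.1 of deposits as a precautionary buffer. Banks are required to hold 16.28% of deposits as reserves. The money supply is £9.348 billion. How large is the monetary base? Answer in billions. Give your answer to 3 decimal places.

The money multiplier is m = (1 + c) / (rr + e + c) = (1 + 0.418) / (0.1628 + 0.1 + 0.418) ≈ 2.08284.
MB = M / m = 9.348 / 2.08284 ≈ 4.4881 billion.

£4.488 billion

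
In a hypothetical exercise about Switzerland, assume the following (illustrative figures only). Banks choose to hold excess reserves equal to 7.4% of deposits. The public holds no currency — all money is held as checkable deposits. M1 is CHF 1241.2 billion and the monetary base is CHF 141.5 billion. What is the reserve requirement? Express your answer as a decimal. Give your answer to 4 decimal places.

Using m = M/MB = 1241.2/141.5 ≈ 8.771731. Since m = (1 + c)/(c + rr + e), the denominator satisfies c + rr + e = (1 + c)/m = (1 + 0) / 8.771731 ≈ 0.114003.
With c = 0 and e = 0.074, the reserve requirement is 0.114003 − 0 − 0.074 = 0.040003.

0.0400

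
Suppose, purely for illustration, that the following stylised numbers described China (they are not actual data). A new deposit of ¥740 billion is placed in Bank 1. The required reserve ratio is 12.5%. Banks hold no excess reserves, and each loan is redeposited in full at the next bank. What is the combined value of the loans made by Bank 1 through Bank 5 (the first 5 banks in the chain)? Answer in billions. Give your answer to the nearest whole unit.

Bank i lends (1 − rr)^i of the original deposit: Bank 1 lends 740·0.8750 = 647.5000, Bank 2 lends 740·0.8750² = 566.5625, and so on.
Summing a geometric series: total = 740·[0.8750·(1 − 0.8750^5) / (1 − 0.8750)] ≈ 2523.1317 billion.

¥2523 billion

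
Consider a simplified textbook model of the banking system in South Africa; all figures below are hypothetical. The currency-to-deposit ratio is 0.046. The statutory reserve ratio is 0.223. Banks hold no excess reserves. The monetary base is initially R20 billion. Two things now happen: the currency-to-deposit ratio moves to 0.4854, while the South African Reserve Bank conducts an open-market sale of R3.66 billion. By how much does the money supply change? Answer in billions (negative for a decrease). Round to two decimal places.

Before: m₁ = (1 + 0.046) / (0.223 + 0.046) ≈ 3.88848, MB₁ = 20, so M₁ = 3.88848 × 20 = 77.7696 billion.
After: m₂ = (1 + 0.4854) / (0.223 + 0.4854) ≈ 2.09684, MB₂ = 20 − 3.66 = 16.34, so M₂ = 2.09684 × 16.34 ≈ 34.2624 billion.
ΔM = M₂ − M₁ = 34.2624 − 77.7696 = -43.5072 billion.

-43.51 billion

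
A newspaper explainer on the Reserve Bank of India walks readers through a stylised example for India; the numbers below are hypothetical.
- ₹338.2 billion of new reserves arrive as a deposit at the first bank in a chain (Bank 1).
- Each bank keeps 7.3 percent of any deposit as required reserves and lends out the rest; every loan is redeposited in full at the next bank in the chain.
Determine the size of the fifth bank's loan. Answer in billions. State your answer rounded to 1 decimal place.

₹231.5 billion

Each bank lends a fraction (1 − rr) = 0.9270 of the deposit it receives, so Bank 5 receives 338.2·0.9270^4 and lends 338.2·0.9270^5 ≈ 231.5113 billion.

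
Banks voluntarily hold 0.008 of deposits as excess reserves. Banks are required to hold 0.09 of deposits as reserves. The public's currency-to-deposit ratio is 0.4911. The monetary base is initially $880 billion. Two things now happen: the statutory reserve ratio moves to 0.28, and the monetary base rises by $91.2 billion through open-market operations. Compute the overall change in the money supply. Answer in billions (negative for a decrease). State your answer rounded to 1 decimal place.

-368.7 billion

Before: m₁ = (1 + 0.4911) / (0.09 + 0.008 + 0.4911) ≈ 2.53115, MB₁ = 880, so M₁ = 2.53115 × 880 = 2227.412 billion.
After: m₂ = (1 + 0.4911) / (0.28 + 0.008 + 0.4911) ≈ 1.91387, MB₂ = 880 + 91.2 = 971.2, so M₂ = 1.91387 × 971.2 ≈ 1858.7505 billion.
ΔM = M₂ − M₁ = 1858.7505 − 2227.412 = -368.6615 billion.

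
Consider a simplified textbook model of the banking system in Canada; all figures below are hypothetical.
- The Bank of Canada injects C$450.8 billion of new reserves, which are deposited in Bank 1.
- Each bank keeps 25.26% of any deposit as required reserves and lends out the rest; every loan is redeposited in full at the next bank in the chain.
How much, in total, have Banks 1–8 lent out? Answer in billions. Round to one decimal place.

Bank i lends (1 − rr)^i of the original deposit: Bank 1 lends 450.8·0.7474 ≈ 336.9279, Bank 2 lends 450.8·0.7474² ≈ 251.8199, and so on.
Summing a geometric series: total = 450.8·[0.7474·(1 − 0.7474^8) / (1 − 0.7474)] ≈ 1203.9639 billion.

C$1204.0 billion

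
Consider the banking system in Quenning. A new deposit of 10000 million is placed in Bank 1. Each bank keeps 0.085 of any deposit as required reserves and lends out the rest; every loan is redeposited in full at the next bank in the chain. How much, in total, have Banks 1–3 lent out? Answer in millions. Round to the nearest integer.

25183 million

Bank i lends (1 − rr)^i of the original deposit: Bank 1 lends 10000·0.9150 = 9150.0000, Bank 2 lends 10000·0.9150² = 8372.2500, and so on.
Summing a geometric series: total = 10000·[0.9150·(1 − 0.9150^3) / (1 − 0.9150)] ≈ 25182.8587 million.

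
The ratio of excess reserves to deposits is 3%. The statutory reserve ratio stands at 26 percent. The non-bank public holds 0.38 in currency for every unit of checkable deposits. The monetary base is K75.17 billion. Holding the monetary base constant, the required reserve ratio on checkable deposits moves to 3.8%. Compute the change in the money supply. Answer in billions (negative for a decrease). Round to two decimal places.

Initially m₁ = (1 + 0.38) / (0.26 + 0.03 + 0.38) ≈ 2.05970, so M₁ = 2.05970 × 75.17 ≈ 154.8276 billion.
After the change m₂ = (1 + 0.38) / (0.038 + 0.03 + 0.38) ≈ 3.08036, so M₂ = 3.08036 × 75.17 ≈ 231.5507 billion.
ΔM = M₂ − M₁ = 231.5507 − 154.8276 = 76.7231 billion.

K76.72 billion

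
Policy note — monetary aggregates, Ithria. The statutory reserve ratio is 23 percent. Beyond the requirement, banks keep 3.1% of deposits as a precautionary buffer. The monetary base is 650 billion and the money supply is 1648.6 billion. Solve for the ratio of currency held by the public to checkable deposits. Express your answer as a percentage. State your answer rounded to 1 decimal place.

Using m = M/MB = 1648.6/650 ≈ 2.536308. From m = (1 + c)/(c + rr + e), rearranging gives 1 + c = m·(c + rr + e), so c·(1 − m) = m·(rr + e) − 1.
Hence c = [m·(rr + e) − 1]/(1 − m) = [2.536308 × (0.23 + 0.031) − 1] / (1 − 2.536308) ≈ 0.220023.

22.0%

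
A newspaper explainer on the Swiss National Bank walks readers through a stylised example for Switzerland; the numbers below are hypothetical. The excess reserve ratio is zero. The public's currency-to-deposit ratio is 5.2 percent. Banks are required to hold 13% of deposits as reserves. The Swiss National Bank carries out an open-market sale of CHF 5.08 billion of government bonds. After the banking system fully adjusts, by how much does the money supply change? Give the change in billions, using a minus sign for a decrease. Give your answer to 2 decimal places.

The money multiplier is m = (1 + c) / (rr + c) = (1 + 0.052) / (0.13 + 0.052) ≈ 5.7802.
The sale removes 5.08 billion of base, so ΔM = m × ΔMB = 5.7802 × (−5.08) ≈ -29.3634 billion.

-29.36 billion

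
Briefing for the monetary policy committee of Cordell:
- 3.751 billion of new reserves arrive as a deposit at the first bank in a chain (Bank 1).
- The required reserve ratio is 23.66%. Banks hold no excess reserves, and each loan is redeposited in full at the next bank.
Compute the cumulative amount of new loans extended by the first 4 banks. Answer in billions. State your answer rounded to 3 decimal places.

Bank i lends (1 − rr)^i of the original deposit: Bank 1 lends 3.751·0.7634 ≈ 2.8635, Bank 2 lends 3.751·0.7634² ≈ 2.1860, and so on.
Summing a geometric series: total = 3.751·[0.7634·(1 − 0.7634^4) / (1 − 0.7634)] ≈ 7.9923 billion.

7.992 billion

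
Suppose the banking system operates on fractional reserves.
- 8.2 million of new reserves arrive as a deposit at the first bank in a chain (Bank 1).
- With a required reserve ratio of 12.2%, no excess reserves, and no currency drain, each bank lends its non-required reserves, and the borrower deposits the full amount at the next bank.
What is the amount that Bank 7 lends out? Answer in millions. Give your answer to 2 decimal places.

3.30 million

Each bank lends a fraction (1 − rr) = 0.8780 of the deposit it receives, so Bank 7 receives 8.2·0.8780^6 and lends 8.2·0.8780^7 ≈ 3.2982 million.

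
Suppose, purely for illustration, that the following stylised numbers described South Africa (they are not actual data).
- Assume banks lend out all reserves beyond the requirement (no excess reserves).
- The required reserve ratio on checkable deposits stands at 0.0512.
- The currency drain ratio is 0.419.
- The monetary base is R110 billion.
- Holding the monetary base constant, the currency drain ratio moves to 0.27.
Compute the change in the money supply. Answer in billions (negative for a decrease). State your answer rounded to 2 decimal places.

Initially m₁ = (1 + 0.419) / (0.0512 + 0.419) ≈ 3.017865, so M₁ = 3.017865 × 110 ≈ 331.9651 billion.
After the change m₂ = (1 + 0.27) / (0.0512 + 0.27) ≈ 3.953923, so M₂ = 3.953923 × 110 ≈ 434.9315 billion.
ΔM = M₂ − M₁ = 434.9315 − 331.9651 = 102.9664 billion.

R102.97 billion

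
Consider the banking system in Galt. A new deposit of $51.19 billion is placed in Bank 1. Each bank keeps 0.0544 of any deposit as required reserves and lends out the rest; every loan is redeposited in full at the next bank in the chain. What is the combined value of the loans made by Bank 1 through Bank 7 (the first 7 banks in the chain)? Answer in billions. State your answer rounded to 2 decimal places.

Bank i lends (1 − rr)^i of the original deposit: Bank 1 lends 51.19·0.9456 ≈ 48.4053, Bank 2 lends 51.19·0.9456² ≈ 45.7720, and so on.
Summing a geometric series: total = 51.19·[0.9456·(1 − 0.9456^7) / (1 − 0.9456)] ≈ 288.2884 billion.

$288.29 billion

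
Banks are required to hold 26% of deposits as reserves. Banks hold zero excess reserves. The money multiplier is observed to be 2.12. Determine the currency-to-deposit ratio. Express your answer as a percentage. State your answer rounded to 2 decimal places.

40.07%

Using m = 2.12. From m = (1 + c)/(c + rr + e), rearranging gives 1 + c = m·(c + rr + e), so c·(1 − m) = m·(rr + e) − 1.
Hence c = [m·(rr + e) − 1]/(1 − m) = [2.12 × (0.26 + 0) − 1] / (1 − 2.12) ≈ 0.400714.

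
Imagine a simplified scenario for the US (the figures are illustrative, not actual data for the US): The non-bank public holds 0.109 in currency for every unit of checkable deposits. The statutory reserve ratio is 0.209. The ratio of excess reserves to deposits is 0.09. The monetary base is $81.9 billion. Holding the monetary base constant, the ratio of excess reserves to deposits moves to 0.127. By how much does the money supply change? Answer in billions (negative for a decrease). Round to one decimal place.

Initially m₁ = (1 + 0.109) / (0.209 + 0.09 + 0.109) ≈ 2.7181, so M₁ = 2.7181 × 81.9 ≈ 222.6124 billion.
After the change m₂ = (1 + 0.109) / (0.209 + 0.127 + 0.109) ≈ 2.4921, so M₂ = 2.4921 × 81.9 ≈ 204.103 billion.
ΔM = M₂ − M₁ = 204.103 − 222.6124 = -18.5094 billion.

-18.5 billion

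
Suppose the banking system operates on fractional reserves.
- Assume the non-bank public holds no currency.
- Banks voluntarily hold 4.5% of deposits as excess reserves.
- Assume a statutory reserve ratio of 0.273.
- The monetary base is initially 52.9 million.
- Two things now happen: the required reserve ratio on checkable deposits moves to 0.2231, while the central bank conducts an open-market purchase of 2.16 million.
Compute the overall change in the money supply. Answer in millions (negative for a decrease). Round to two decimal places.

Before: m₁ = 1 / (0.273 + 0.045) ≈ 3.14465, MB₁ = 52.9, so M₁ = 3.14465 × 52.9 ≈ 166.352 million.
After: m₂ = 1 / (0.2231 + 0.045) ≈ 3.72995, MB₂ = 52.9 + 2.16 = 55.06, so M₂ = 3.72995 × 55.06 ≈ 205.371 million.
ΔM = M₂ − M₁ = 205.371 − 166.352 = 39.019 million.

39.02 million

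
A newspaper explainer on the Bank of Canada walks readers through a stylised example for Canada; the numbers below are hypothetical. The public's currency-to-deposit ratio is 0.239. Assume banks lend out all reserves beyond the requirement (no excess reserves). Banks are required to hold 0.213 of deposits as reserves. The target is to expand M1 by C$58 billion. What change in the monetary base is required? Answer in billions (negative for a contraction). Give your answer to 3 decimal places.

The money multiplier is m = (1 + c) / (rr + c) = (1 + 0.239) / (0.213 + 0.239) ≈ 2.741150.
ΔMB = ΔM / m = (+58) / 2.741150 ≈ 21.159 billion.

C$21.159 billion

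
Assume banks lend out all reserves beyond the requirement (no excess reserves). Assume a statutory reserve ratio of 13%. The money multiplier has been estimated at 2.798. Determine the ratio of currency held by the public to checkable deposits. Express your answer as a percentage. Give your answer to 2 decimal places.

Using m = 2.798. From m = (1 + c)/(c + rr + e), rearranging gives 1 + c = m·(c + rr + e), so c·(1 − m) = m·(rr + e) − 1.
Hence c = [m·(rr + e) − 1]/(1 − m) = [2.798 × (0.13 + 0) − 1] / (1 − 2.798) ≈ 0.353871.

35.39%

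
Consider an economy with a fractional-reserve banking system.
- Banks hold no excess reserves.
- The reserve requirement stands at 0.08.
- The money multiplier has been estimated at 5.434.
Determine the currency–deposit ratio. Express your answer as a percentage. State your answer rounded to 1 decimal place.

12.7%

Using m = 5.434. From m = (1 + c)/(c + rr + e), rearranging gives 1 + c = m·(c + rr + e), so c·(1 − m) = m·(rr + e) − 1.
Hence c = [m·(rr + e) − 1]/(1 − m) = [5.434 × (0.08 + 0) − 1] / (1 − 5.434) ≈ 0.127488.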